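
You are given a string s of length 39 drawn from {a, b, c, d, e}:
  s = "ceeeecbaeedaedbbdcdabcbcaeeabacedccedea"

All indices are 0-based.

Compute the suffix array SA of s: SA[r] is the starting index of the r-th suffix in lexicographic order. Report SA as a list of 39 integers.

sorted suffixes:
  #0 SA[0]=38  'a'
  #1 SA[1]=27  'abacedccedea'
  #2 SA[2]=19  'abcbcaeeabacedccedea'
  #3 SA[3]=29  'acedccedea'
  #4 SA[4]=11  'aedbbdcdabcbcaeeabacedccedea'
  #5 SA[5]=24  'aeeabacedccedea'
  #6 SA[6]=7  'aeedaedbbdcdabcbcaeeabacedccedea'
  #7 SA[7]=28  'bacedccedea'
  #8 SA[8]=6  'baeedaedbbdcdabcbcaeeabacedccedea'
  #9 SA[9]=14  'bbdcdabcbcaeeabacedccedea'
  #10 SA[10]=22  'bcaeeabacedccedea'
  #11 SA[11]=20  'bcbcaeeabacedccedea'
  #12 SA[12]=15  'bdcdabcbcaeeabacedccedea'
  #13 SA[13]=23  'caeeabacedccedea'
  #14 SA[14]=5  'cbaeedaedbbdcdabcbcaeeabacedccedea'
  #15 SA[15]=21  'cbcaeeabacedccedea'
  #16 SA[16]=33  'ccedea'
  #17 SA[17]=17  'cdabcbcaeeabacedccedea'
  #18 SA[18]=30  'cedccedea'
  #19 SA[19]=34  'cedea'
  #20 SA[20]=0  'ceeeecbaeedaedbbdcdabcbcaeeabacedccedea'
  #21 SA[21]=18  'dabcbcaeeabacedccedea'
  #22 SA[22]=10  'daedbbdcdabcbcaeeabacedccedea'
  #23 SA[23]=13  'dbbdcdabcbcaeeabacedccedea'
  #24 SA[24]=32  'dccedea'
  #25 SA[25]=16  'dcdabcbcaeeabacedccedea'
  #26 SA[26]=36  'dea'
  #27 SA[27]=37  'ea'
  #28 SA[28]=26  'eabacedccedea'
  #29 SA[29]=4  'ecbaeedaedbbdcdabcbcaeeabacedccedea'
  #30 SA[30]=9  'edaedbbdcdabcbcaeeabacedccedea'
  #31 SA[31]=12  'edbbdcdabcbcaeeabacedccedea'
  #32 SA[32]=31  'edccedea'
  #33 SA[33]=35  'edea'
  #34 SA[34]=25  'eeabacedccedea'
  #35 SA[35]=3  'eecbaeedaedbbdcdabcbcaeeabacedccedea'
  #36 SA[36]=8  'eedaedbbdcdabcbcaeeabacedccedea'
  #37 SA[37]=2  'eeecbaeedaedbbdcdabcbcaeeabacedccedea'
  #38 SA[38]=1  'eeeecbaeedaedbbdcdabcbcaeeabacedccedea'

[38, 27, 19, 29, 11, 24, 7, 28, 6, 14, 22, 20, 15, 23, 5, 21, 33, 17, 30, 34, 0, 18, 10, 13, 32, 16, 36, 37, 26, 4, 9, 12, 31, 35, 25, 3, 8, 2, 1]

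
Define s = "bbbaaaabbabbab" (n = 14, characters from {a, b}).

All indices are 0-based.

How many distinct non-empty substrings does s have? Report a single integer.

sorted suffixes:
  #0 SA[0]=3  'aaaabbabbab'
  #1 SA[1]=4  'aaabbabbab'
  #2 SA[2]=5  'aabbabbab'
  #3 SA[3]=12  'ab'
  #4 SA[4]=9  'abbab'
  #5 SA[5]=6  'abbabbab'
  #6 SA[6]=13  'b'
  #7 SA[7]=2  'baaaabbabbab'
  #8 SA[8]=11  'bab'
  #9 SA[9]=8  'babbab'
  #10 SA[10]=1  'bbaaaabbabbab'
  #11 SA[11]=10  'bbab'
  #12 SA[12]=7  'bbabbab'
  #13 SA[13]=0  'bbbaaaabbabbab'

SA = [3, 4, 5, 12, 9, 6, 13, 2, 11, 8, 1, 10, 7, 0]
[i] adj suffixes → lcp
  [1] 3/4 → 3 ('aaa')
  [2] 4/5 → 2 ('aa')
  [3] 5/12 → 1 ('a')
  [4] 12/9 → 2 ('ab')
  [5] 9/6 → 5 ('abbab')
  [6] 6/13 → 0 ('')
  [7] 13/2 → 1 ('b')
  [8] 2/11 → 2 ('ba')
  [9] 11/8 → 3 ('bab')
  [10] 8/1 → 1 ('b')
  [11] 1/10 → 3 ('bba')
  [12] 10/7 → 4 ('bbab')
  [13] 7/0 → 2 ('bb')

n(n+1)/2 = 14·15/2 = 105
Σ LCP = 0 + 3 + 2 + 1 + 2 + 5 + 0 + 1 + 2 + 3 + 1 + 3 + 4 + 2 = 29
distinct = 105 − 29 = 76

76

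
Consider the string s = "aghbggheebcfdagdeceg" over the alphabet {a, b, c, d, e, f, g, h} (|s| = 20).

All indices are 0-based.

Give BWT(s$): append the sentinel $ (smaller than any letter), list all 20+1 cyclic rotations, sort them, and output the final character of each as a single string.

gd$ehebfgedhcceabaggg

rank  rotation               last
    0  $aghbggheebcfdagdeceg  g
    1  agdeceg$aghbggheebcfd  d
    2  aghbggheebcfdagdeceg$  $
    3  bcfdagdeceg$aghbgghee  e
    4  bggheebcfdagdeceg$agh  h
    5  ceg$aghbggheebcfdagde  e
    6  cfdagdeceg$aghbggheeb  b
    7  dagdeceg$aghbggheebcf  f
    8  deceg$aghbggheebcfdag  g
    9  ebcfdagdeceg$aghbgghe  e
   10  eceg$aghbggheebcfdagd  d
   11  eebcfdagdeceg$aghbggh  h
   12  eg$aghbggheebcfdagdec  c
   13  fdagdeceg$aghbggheebc  c
   14  g$aghbggheebcfdagdece  e
   15  gdeceg$aghbggheebcfda  a
   16  ggheebcfdagdeceg$aghb  b
   17  ghbggheebcfdagdeceg$a  a
   18  gheebcfdagdeceg$aghbg  g
   19  hbggheebcfdagdeceg$ag  g
   20  heebcfdagdeceg$aghbgg  g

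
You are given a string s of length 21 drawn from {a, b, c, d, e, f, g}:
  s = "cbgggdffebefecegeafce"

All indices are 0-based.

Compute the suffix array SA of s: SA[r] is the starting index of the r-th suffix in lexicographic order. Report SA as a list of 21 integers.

[17, 9, 1, 0, 19, 13, 5, 20, 16, 8, 12, 10, 14, 18, 7, 11, 6, 4, 15, 3, 2]

rank→(start, suffix):
  0 → (17, 'afce')
  1 → (9, 'befecegeafce')
  2 → (1, 'bgggdffebefecegeafce')
  3 → (0, 'cbgggdffebefecegeafce')
  4 → (19, 'ce')
  5 → (13, 'cegeafce')
  6 → (5, 'dffebefecegeafce')
  7 → (20, 'e')
  8 → (16, 'eafce')
  9 → (8, 'ebefecegeafce')
  10 → (12, 'ecegeafce')
  11 → (10, 'efecegeafce')
  12 → (14, 'egeafce')
  13 → (18, 'fce')
  14 → (7, 'febefecegeafce')
  15 → (11, 'fecegeafce')
  16 → (6, 'ffebefecegeafce')
  17 → (4, 'gdffebefecegeafce')
  18 → (15, 'geafce')
  19 → (3, 'ggdffebefecegeafce')
  20 → (2, 'gggdffebefecegeafce')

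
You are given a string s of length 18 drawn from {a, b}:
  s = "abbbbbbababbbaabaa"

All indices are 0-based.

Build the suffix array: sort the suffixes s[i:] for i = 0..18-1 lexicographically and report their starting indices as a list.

[17, 16, 13, 14, 7, 9, 0, 15, 12, 6, 8, 11, 5, 10, 4, 3, 2, 1]

rank | idx | suffix
   0 |  17 | a
   1 |  16 | aa
   2 |  13 | aabaa
   3 |  14 | abaa
   4 |   7 | ababbbaabaa
   5 |   9 | abbbaabaa
   6 |   0 | abbbbbbababbbaabaa
   7 |  15 | baa
   8 |  12 | baabaa
   9 |   6 | bababbbaabaa
  10 |   8 | babbbaabaa
  11 |  11 | bbaabaa
  12 |   5 | bbababbbaabaa
  13 |  10 | bbbaabaa
  14 |   4 | bbbababbbaabaa
  15 |   3 | bbbbababbbaabaa
  16 |   2 | bbbbbababbbaabaa
  17 |   1 | bbbbbbababbbaabaa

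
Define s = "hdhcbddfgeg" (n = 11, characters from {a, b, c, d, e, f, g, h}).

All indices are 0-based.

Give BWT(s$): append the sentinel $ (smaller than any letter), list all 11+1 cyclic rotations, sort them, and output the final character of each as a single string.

gchbdhgdefd$

rank  rotation      last
    0  $hdhcbddfgeg  g
    1  bddfgeg$hdhc  c
    2  cbddfgeg$hdh  h
    3  ddfgeg$hdhcb  b
    4  dfgeg$hdhcbd  d
    5  dhcbddfgeg$h  h
    6  eg$hdhcbddfg  g
    7  fgeg$hdhcbdd  d
    8  g$hdhcbddfge  e
    9  geg$hdhcbddf  f
   10  hcbddfgeg$hd  d
   11  hdhcbddfgeg$  $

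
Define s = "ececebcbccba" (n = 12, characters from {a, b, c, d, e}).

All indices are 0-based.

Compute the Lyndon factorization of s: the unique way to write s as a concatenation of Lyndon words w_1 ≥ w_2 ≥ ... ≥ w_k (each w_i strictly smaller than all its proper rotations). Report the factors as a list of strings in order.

emit factor 1: 'e' (i=0, period=1)
emit factor 2: 'ce' (i=1, period=2)
emit factor 3: 'ce' (i=3, period=2)
emit factor 4: 'bcbcc' (i=5, period=5)
emit factor 5: 'b' (i=10, period=1)
emit factor 6: 'a' (i=11, period=1)

["e", "ce", "ce", "bcbcc", "b", "a"]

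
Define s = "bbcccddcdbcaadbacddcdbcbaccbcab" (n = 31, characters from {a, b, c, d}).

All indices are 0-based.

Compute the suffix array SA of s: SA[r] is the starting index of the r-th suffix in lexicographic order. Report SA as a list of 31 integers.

[11, 29, 24, 15, 12, 30, 23, 14, 0, 9, 27, 21, 1, 10, 28, 22, 26, 25, 2, 3, 7, 19, 4, 16, 13, 8, 20, 6, 18, 5, 17]

rank→(start, suffix):
  0 → (11, 'aadbacddcdbcbaccbcab')
  1 → (29, 'ab')
  2 → (24, 'accbcab')
  3 → (15, 'acddcdbcbaccbcab')
  4 → (12, 'adbacddcdbcbaccbcab')
  5 → (30, 'b')
  6 → (23, 'baccbcab')
  7 → (14, 'bacddcdbcbaccbcab')
  8 → (0, 'bbcccddcdbcaadbacddcdbcbaccbcab')
  9 → (9, 'bcaadbacddcdbcbaccbcab')
  10 → (27, 'bcab')
  11 → (21, 'bcbaccbcab')
  12 → (1, 'bcccddcdbcaadbacddcdbcbaccbcab')
  13 → (10, 'caadbacddcdbcbaccbcab')
  14 → (28, 'cab')
  15 → (22, 'cbaccbcab')
  16 → (26, 'cbcab')
  17 → (25, 'ccbcab')
  18 → (2, 'cccddcdbcaadbacddcdbcbaccbcab')
  19 → (3, 'ccddcdbcaadbacddcdbcbaccbcab')
  20 → (7, 'cdbcaadbacddcdbcbaccbcab')
  21 → (19, 'cdbcbaccbcab')
  22 → (4, 'cddcdbcaadbacddcdbcbaccbcab')
  23 → (16, 'cddcdbcbaccbcab')
  24 → (13, 'dbacddcdbcbaccbcab')
  25 → (8, 'dbcaadbacddcdbcbaccbcab')
  26 → (20, 'dbcbaccbcab')
  27 → (6, 'dcdbcaadbacddcdbcbaccbcab')
  28 → (18, 'dcdbcbaccbcab')
  29 → (5, 'ddcdbcaadbacddcdbcbaccbcab')
  30 → (17, 'ddcdbcbaccbcab')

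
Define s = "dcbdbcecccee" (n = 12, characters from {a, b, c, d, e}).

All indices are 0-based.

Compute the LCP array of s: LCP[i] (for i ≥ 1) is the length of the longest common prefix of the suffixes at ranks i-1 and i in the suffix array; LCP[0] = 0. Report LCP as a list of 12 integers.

rank | idx | suffix
   0 |   4 | bcecccee
   1 |   2 | bdbcecccee
   2 |   1 | cbdbcecccee
   3 |   7 | cccee
   4 |   8 | ccee
   5 |   5 | cecccee
   6 |   9 | cee
   7 |   3 | dbcecccee
   8 |   0 | dcbdbcecccee
   9 |  11 | e
  10 |   6 | ecccee
  11 |  10 | ee

SA = [4, 2, 1, 7, 8, 5, 9, 3, 0, 11, 6, 10]
i: (SA[i-1],SA[i]) lcp shared
  1: (4,2) 1 'b'
  2: (2,1) 0 ''
  3: (1,7) 1 'c'
  4: (7,8) 2 'cc'
  5: (8,5) 1 'c'
  6: (5,9) 2 'ce'
  7: (9,3) 0 ''
  8: (3,0) 1 'd'
  9: (0,11) 0 ''
  10: (11,6) 1 'e'
  11: (6,10) 1 'e'

[0, 1, 0, 1, 2, 1, 2, 0, 1, 0, 1, 1]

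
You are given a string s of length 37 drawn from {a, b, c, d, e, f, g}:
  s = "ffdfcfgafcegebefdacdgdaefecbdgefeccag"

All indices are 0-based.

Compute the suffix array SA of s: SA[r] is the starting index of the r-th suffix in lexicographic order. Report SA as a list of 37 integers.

rank→(start, suffix):
  0 → (17, 'acdgdaefecbdgefeccag')
  1 → (22, 'aefecbdgefeccag')
  2 → (7, 'afcegebefdacdgdaefecbdgefeccag')
  3 → (35, 'ag')
  4 → (27, 'bdgefeccag')
  5 → (13, 'befdacdgdaefecbdgefeccag')
  6 → (34, 'cag')
  7 → (26, 'cbdgefeccag')
  8 → (33, 'ccag')
  9 → (18, 'cdgdaefecbdgefeccag')
  10 → (9, 'cegebefdacdgdaefecbdgefeccag')
  11 → (4, 'cfgafcegebefdacdgdaefecbdgefeccag')
  12 → (16, 'dacdgdaefecbdgefeccag')
  13 → (21, 'daefecbdgefeccag')
  14 → (2, 'dfcfgafcegebefdacdgdaefecbdgefeccag')
  15 → (19, 'dgdaefecbdgefeccag')
  16 → (28, 'dgefeccag')
  17 → (12, 'ebefdacdgdaefecbdgefeccag')
  18 → (25, 'ecbdgefeccag')
  19 → (32, 'eccag')
  20 → (14, 'efdacdgdaefecbdgefeccag')
  21 → (23, 'efecbdgefeccag')
  22 → (30, 'efeccag')
  23 → (10, 'egebefdacdgdaefecbdgefeccag')
  24 → (8, 'fcegebefdacdgdaefecbdgefeccag')
  25 → (3, 'fcfgafcegebefdacdgdaefecbdgefeccag')
  26 → (15, 'fdacdgdaefecbdgefeccag')
  27 → (1, 'fdfcfgafcegebefdacdgdaefecbdgefeccag')
  28 → (24, 'fecbdgefeccag')
  29 → (31, 'feccag')
  30 → (0, 'ffdfcfgafcegebefdacdgdaefecbdgefeccag')
  31 → (5, 'fgafcegebefdacdgdaefecbdgefeccag')
  32 → (36, 'g')
  33 → (6, 'gafcegebefdacdgdaefecbdgefeccag')
  34 → (20, 'gdaefecbdgefeccag')
  35 → (11, 'gebefdacdgdaefecbdgefeccag')
  36 → (29, 'gefeccag')

[17, 22, 7, 35, 27, 13, 34, 26, 33, 18, 9, 4, 16, 21, 2, 19, 28, 12, 25, 32, 14, 23, 30, 10, 8, 3, 15, 1, 24, 31, 0, 5, 36, 6, 20, 11, 29]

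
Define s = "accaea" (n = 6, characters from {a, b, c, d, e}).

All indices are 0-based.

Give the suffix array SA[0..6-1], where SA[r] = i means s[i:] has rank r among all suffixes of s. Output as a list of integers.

[5, 0, 3, 2, 1, 4]

rank→(start, suffix):
  0 → (5, 'a')
  1 → (0, 'accaea')
  2 → (3, 'aea')
  3 → (2, 'caea')
  4 → (1, 'ccaea')
  5 → (4, 'ea')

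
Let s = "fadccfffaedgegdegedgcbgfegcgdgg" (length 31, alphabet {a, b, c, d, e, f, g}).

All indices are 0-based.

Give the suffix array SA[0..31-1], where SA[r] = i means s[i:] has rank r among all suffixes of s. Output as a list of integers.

rank | idx | suffix
   0 |   1 | adccfffaedgegdegedgcbgfegcgdgg
   1 |   8 | aedgegdegedgcbgfegcgdgg
   2 |  21 | bgfegcgdgg
   3 |  20 | cbgfegcgdgg
   4 |   3 | ccfffaedgegdegedgcbgfegcgdgg
   5 |   4 | cfffaedgegdegedgcbgfegcgdgg
   6 |  26 | cgdgg
   7 |   2 | dccfffaedgegdegedgcbgfegcgdgg
   8 |  14 | degedgcbgfegcgdgg
   9 |  18 | dgcbgfegcgdgg
  10 |  10 | dgegdegedgcbgfegcgdgg
  11 |  28 | dgg
  12 |  17 | edgcbgfegcgdgg
  13 |   9 | edgegdegedgcbgfegcgdgg
  14 |  24 | egcgdgg
  15 |  12 | egdegedgcbgfegcgdgg
  16 |  15 | egedgcbgfegcgdgg
  17 |   0 | fadccfffaedgegdegedgcbgfegcgdgg
  18 |   7 | faedgegdegedgcbgfegcgdgg
  19 |  23 | fegcgdgg
  20 |   6 | ffaedgegdegedgcbgfegcgdgg
  21 |   5 | fffaedgegdegedgcbgfegcgdgg
  22 |  30 | g
  23 |  19 | gcbgfegcgdgg
  24 |  25 | gcgdgg
  25 |  13 | gdegedgcbgfegcgdgg
  26 |  27 | gdgg
  27 |  16 | gedgcbgfegcgdgg
  28 |  11 | gegdegedgcbgfegcgdgg
  29 |  22 | gfegcgdgg
  30 |  29 | gg

[1, 8, 21, 20, 3, 4, 26, 2, 14, 18, 10, 28, 17, 9, 24, 12, 15, 0, 7, 23, 6, 5, 30, 19, 25, 13, 27, 16, 11, 22, 29]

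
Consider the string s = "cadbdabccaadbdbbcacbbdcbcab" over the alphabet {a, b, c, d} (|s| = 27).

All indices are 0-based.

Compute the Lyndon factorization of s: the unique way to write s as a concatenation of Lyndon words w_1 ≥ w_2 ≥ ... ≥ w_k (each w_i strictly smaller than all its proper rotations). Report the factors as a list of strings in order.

["c", "adbd", "abcc", "aadbdbbcacbbdcbcab"]

emit factor 1: 'c' (i=0, period=1)
emit factor 2: 'adbd' (i=1, period=4)
emit factor 3: 'abcc' (i=5, period=4)
emit factor 4: 'aadbdbbcacbbdcbcab' (i=9, period=18)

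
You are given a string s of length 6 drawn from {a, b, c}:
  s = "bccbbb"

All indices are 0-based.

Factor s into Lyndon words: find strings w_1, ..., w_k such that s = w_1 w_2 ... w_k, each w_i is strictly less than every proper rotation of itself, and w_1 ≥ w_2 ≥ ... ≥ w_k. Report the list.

["bcc", "b", "b", "b"]

emit factor 1: 'bcc' (i=0, period=3)
emit factor 2: 'b' (i=3, period=1)
emit factor 3: 'b' (i=4, period=1)
emit factor 4: 'b' (i=5, period=1)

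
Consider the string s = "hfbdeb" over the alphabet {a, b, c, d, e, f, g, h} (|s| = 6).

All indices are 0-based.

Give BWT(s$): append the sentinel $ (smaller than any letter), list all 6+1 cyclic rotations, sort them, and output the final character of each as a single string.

befbdh$

rank  rotation last
    0  $hfbdeb  b
    1  b$hfbde  e
    2  bdeb$hf  f
    3  deb$hfb  b
    4  eb$hfbd  d
    5  fbdeb$h  h
    6  hfbdeb$  $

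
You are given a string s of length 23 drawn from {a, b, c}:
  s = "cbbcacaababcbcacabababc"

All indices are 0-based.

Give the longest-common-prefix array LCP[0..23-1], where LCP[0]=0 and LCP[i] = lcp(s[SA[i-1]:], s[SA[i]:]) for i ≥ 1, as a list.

[0, 1, 4, 5, 2, 3, 1, 3, 0, 3, 4, 1, 1, 2, 5, 2, 0, 1, 2, 2, 4, 1, 2]

rank | idx | suffix
   0 |   6 | aababcbcacabababc
   1 |  16 | abababc
   2 |  18 | ababc
   3 |   7 | ababcbcacabababc
   4 |  20 | abc
   5 |   9 | abcbcacabababc
   6 |   4 | acaababcbcacabababc
   7 |  14 | acabababc
   8 |  17 | bababc
   9 |  19 | babc
  10 |   8 | babcbcacabababc
  11 |   1 | bbcacaababcbcacabababc
  12 |  21 | bc
  13 |   2 | bcacaababcbcacabababc
  14 |  12 | bcacabababc
  15 |  10 | bcbcacabababc
  16 |  22 | c
  17 |   5 | caababcbcacabababc
  18 |  15 | cabababc
  19 |   3 | cacaababcbcacabababc
  20 |  13 | cacabababc
  21 |   0 | cbbcacaababcbcacabababc
  22 |  11 | cbcacabababc

SA = [6, 16, 18, 7, 20, 9, 4, 14, 17, 19, 8, 1, 21, 2, 12, 10, 22, 5, 15, 3, 13, 0, 11]
i: (SA[i-1],SA[i]) lcp shared
  1: (6,16) 1 'a'
  2: (16,18) 4 'abab'
  3: (18,7) 5 'ababc'
  4: (7,20) 2 'ab'
  5: (20,9) 3 'abc'
  6: (9,4) 1 'a'
  7: (4,14) 3 'aca'
  8: (14,17) 0 ''
  9: (17,19) 3 'bab'
  10: (19,8) 4 'babc'
  11: (8,1) 1 'b'
  12: (1,21) 1 'b'
  13: (21,2) 2 'bc'
  14: (2,12) 5 'bcaca'
  15: (12,10) 2 'bc'
  16: (10,22) 0 ''
  17: (22,5) 1 'c'
  18: (5,15) 2 'ca'
  19: (15,3) 2 'ca'
  20: (3,13) 4 'caca'
  21: (13,0) 1 'c'
  22: (0,11) 2 'cb'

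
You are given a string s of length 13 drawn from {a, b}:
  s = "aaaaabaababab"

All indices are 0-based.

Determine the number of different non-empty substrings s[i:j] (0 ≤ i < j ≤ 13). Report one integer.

62

rank→(start, suffix):
  0 → (0, 'aaaaabaababab')
  1 → (1, 'aaaabaababab')
  2 → (2, 'aaabaababab')
  3 → (3, 'aabaababab')
  4 → (6, 'aababab')
  5 → (11, 'ab')
  6 → (4, 'abaababab')
  7 → (9, 'abab')
  8 → (7, 'ababab')
  9 → (12, 'b')
  10 → (5, 'baababab')
  11 → (10, 'bab')
  12 → (8, 'babab')

SA = [0, 1, 2, 3, 6, 11, 4, 9, 7, 12, 5, 10, 8]
i: (SA[i-1],SA[i]) lcp shared
  1: (0,1) 4 'aaaa'
  2: (1,2) 3 'aaa'
  3: (2,3) 2 'aa'
  4: (3,6) 4 'aaba'
  5: (6,11) 1 'a'
  6: (11,4) 2 'ab'
  7: (4,9) 3 'aba'
  8: (9,7) 4 'abab'
  9: (7,12) 0 ''
  10: (12,5) 1 'b'
  11: (5,10) 2 'ba'
  12: (10,8) 3 'bab'

n(n+1)/2 = 13·14/2 = 91
Σ LCP = 0 + 4 + 3 + 2 + 4 + 1 + 2 + 3 + 4 + 0 + 1 + 2 + 3 = 29
distinct = 91 − 29 = 62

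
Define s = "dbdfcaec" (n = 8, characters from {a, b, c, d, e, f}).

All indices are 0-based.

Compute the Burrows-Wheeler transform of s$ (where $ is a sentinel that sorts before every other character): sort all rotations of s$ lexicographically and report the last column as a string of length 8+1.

rank  rotation   last
    0  $dbdfcaec  c
    1  aec$dbdfc  c
    2  bdfcaec$d  d
    3  c$dbdfcae  e
    4  caec$dbdf  f
    5  dbdfcaec$  $
    6  dfcaec$db  b
    7  ec$dbdfca  a
    8  fcaec$dbd  d

ccdef$bad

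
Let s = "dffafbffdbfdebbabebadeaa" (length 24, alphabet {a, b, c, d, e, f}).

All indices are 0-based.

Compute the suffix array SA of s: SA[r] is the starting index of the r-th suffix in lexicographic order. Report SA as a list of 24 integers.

rank | idx | suffix
   0 |  23 | a
   1 |  22 | aa
   2 |  15 | abebadeaa
   3 |  19 | adeaa
   4 |   3 | afbffdbfdebbabebadeaa
   5 |  14 | babebadeaa
   6 |  18 | badeaa
   7 |  13 | bbabebadeaa
   8 |  16 | bebadeaa
   9 |   9 | bfdebbabebadeaa
  10 |   5 | bffdbfdebbabebadeaa
  11 |   8 | dbfdebbabebadeaa
  12 |  20 | deaa
  13 |  11 | debbabebadeaa
  14 |   0 | dffafbffdbfdebbabebadeaa
  15 |  21 | eaa
  16 |  17 | ebadeaa
  17 |  12 | ebbabebadeaa
  18 |   2 | fafbffdbfdebbabebadeaa
  19 |   4 | fbffdbfdebbabebadeaa
  20 |   7 | fdbfdebbabebadeaa
  21 |  10 | fdebbabebadeaa
  22 |   1 | ffafbffdbfdebbabebadeaa
  23 |   6 | ffdbfdebbabebadeaa

[23, 22, 15, 19, 3, 14, 18, 13, 16, 9, 5, 8, 20, 11, 0, 21, 17, 12, 2, 4, 7, 10, 1, 6]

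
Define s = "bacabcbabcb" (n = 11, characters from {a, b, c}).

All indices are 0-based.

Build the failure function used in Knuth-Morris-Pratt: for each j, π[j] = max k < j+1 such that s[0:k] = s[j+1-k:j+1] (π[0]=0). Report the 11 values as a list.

[0, 0, 0, 0, 1, 0, 1, 2, 1, 0, 1]

π[0] = 0
j=1 s[j]='a': π[1]=0 (border '')
j=2 s[j]='c': π[2]=0 (border '')
j=3 s[j]='a': π[3]=0 (border '')
j=4 s[j]='b': π[4]=1 (border 'b')
j=5 s[j]='c': k: 1→0; π[5]=0 (border '')
j=6 s[j]='b': π[6]=1 (border 'b')
j=7 s[j]='a': π[7]=2 (border 'ba')
j=8 s[j]='b': k: 2→0; π[8]=1 (border 'b')
j=9 s[j]='c': k: 1→0; π[9]=0 (border '')
j=10 s[j]='b': π[10]=1 (border 'b')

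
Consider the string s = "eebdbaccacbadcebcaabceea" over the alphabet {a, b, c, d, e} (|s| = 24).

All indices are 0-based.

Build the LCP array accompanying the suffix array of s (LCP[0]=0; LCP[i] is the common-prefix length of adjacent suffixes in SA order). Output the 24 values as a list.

[0, 1, 1, 1, 2, 1, 0, 2, 1, 2, 1, 0, 2, 1, 1, 1, 2, 0, 1, 0, 1, 2, 1, 2]

rank→(start, suffix):
  0 → (23, 'a')
  1 → (17, 'aabceea')
  2 → (18, 'abceea')
  3 → (8, 'acbadcebcaabceea')
  4 → (5, 'accacbadcebcaabceea')
  5 → (11, 'adcebcaabceea')
  6 → (4, 'baccacbadcebcaabceea')
  7 → (10, 'badcebcaabceea')
  8 → (15, 'bcaabceea')
  9 → (19, 'bceea')
  10 → (2, 'bdbaccacbadcebcaabceea')
  11 → (16, 'caabceea')
  12 → (7, 'cacbadcebcaabceea')
  13 → (9, 'cbadcebcaabceea')
  14 → (6, 'ccacbadcebcaabceea')
  15 → (13, 'cebcaabceea')
  16 → (20, 'ceea')
  17 → (3, 'dbaccacbadcebcaabceea')
  18 → (12, 'dcebcaabceea')
  19 → (22, 'ea')
  20 → (14, 'ebcaabceea')
  21 → (1, 'ebdbaccacbadcebcaabceea')
  22 → (21, 'eea')
  23 → (0, 'eebdbaccacbadcebcaabceea')

SA = [23, 17, 18, 8, 5, 11, 4, 10, 15, 19, 2, 16, 7, 9, 6, 13, 20, 3, 12, 22, 14, 1, 21, 0]
rank  pair      lcp
   1  s[23:],s[17:]  1  'a'
   2  s[17:],s[18:]  1  'a'
   3  s[18:],s[8:]  1  'a'
   4  s[8:],s[5:]  2  'ac'
   5  s[5:],s[11:]  1  'a'
   6  s[11:],s[4:]  0  ''
   7  s[4:],s[10:]  2  'ba'
   8  s[10:],s[15:]  1  'b'
   9  s[15:],s[19:]  2  'bc'
  10  s[19:],s[2:]  1  'b'
  11  s[2:],s[16:]  0  ''
  12  s[16:],s[7:]  2  'ca'
  13  s[7:],s[9:]  1  'c'
  14  s[9:],s[6:]  1  'c'
  15  s[6:],s[13:]  1  'c'
  16  s[13:],s[20:]  2  'ce'
  17  s[20:],s[3:]  0  ''
  18  s[3:],s[12:]  1  'd'
  19  s[12:],s[22:]  0  ''
  20  s[22:],s[14:]  1  'e'
  21  s[14:],s[1:]  2  'eb'
  22  s[1:],s[21:]  1  'e'
  23  s[21:],s[0:]  2  'ee'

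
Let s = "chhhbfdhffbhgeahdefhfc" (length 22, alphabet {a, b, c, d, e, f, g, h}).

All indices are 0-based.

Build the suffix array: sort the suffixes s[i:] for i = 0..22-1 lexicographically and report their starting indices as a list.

rank→(start, suffix):
  0 → (14, 'ahdefhfc')
  1 → (4, 'bfdhffbhgeahdefhfc')
  2 → (10, 'bhgeahdefhfc')
  3 → (21, 'c')
  4 → (0, 'chhhbfdhffbhgeahdefhfc')
  5 → (16, 'defhfc')
  6 → (6, 'dhffbhgeahdefhfc')
  7 → (13, 'eahdefhfc')
  8 → (17, 'efhfc')
  9 → (9, 'fbhgeahdefhfc')
  10 → (20, 'fc')
  11 → (5, 'fdhffbhgeahdefhfc')
  12 → (8, 'ffbhgeahdefhfc')
  13 → (18, 'fhfc')
  14 → (12, 'geahdefhfc')
  15 → (3, 'hbfdhffbhgeahdefhfc')
  16 → (15, 'hdefhfc')
  17 → (19, 'hfc')
  18 → (7, 'hffbhgeahdefhfc')
  19 → (11, 'hgeahdefhfc')
  20 → (2, 'hhbfdhffbhgeahdefhfc')
  21 → (1, 'hhhbfdhffbhgeahdefhfc')

[14, 4, 10, 21, 0, 16, 6, 13, 17, 9, 20, 5, 8, 18, 12, 3, 15, 19, 7, 11, 2, 1]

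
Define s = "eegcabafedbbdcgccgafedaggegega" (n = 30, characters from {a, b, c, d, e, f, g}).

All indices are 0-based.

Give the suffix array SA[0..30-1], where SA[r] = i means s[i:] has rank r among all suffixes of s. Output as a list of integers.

[29, 4, 18, 6, 22, 5, 10, 11, 3, 15, 16, 13, 21, 9, 12, 20, 8, 0, 27, 1, 25, 19, 7, 28, 17, 2, 14, 26, 24, 23]

rank | idx | suffix
   0 |  29 | a
   1 |   4 | abafedbbdcgccgafedaggegega
   2 |  18 | afedaggegega
   3 |   6 | afedbbdcgccgafedaggegega
   4 |  22 | aggegega
   5 |   5 | bafedbbdcgccgafedaggegega
   6 |  10 | bbdcgccgafedaggegega
   7 |  11 | bdcgccgafedaggegega
   8 |   3 | cabafedbbdcgccgafedaggegega
   9 |  15 | ccgafedaggegega
  10 |  16 | cgafedaggegega
  11 |  13 | cgccgafedaggegega
  12 |  21 | daggegega
  13 |   9 | dbbdcgccgafedaggegega
  14 |  12 | dcgccgafedaggegega
  15 |  20 | edaggegega
  16 |   8 | edbbdcgccgafedaggegega
  17 |   0 | eegcabafedbbdcgccgafedaggegega
  18 |  27 | ega
  19 |   1 | egcabafedbbdcgccgafedaggegega
  20 |  25 | egega
  21 |  19 | fedaggegega
  22 |   7 | fedbbdcgccgafedaggegega
  23 |  28 | ga
  24 |  17 | gafedaggegega
  25 |   2 | gcabafedbbdcgccgafedaggegega
  26 |  14 | gccgafedaggegega
  27 |  26 | gega
  28 |  24 | gegega
  29 |  23 | ggegega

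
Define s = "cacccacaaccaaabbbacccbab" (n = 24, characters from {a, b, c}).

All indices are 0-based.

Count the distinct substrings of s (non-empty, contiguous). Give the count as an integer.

257

rank→(start, suffix):
  0 → (11, 'aaabbbacccbab')
  1 → (12, 'aabbbacccbab')
  2 → (7, 'aaccaaabbbacccbab')
  3 → (22, 'ab')
  4 → (13, 'abbbacccbab')
  5 → (5, 'acaaccaaabbbacccbab')
  6 → (8, 'accaaabbbacccbab')
  7 → (1, 'acccacaaccaaabbbacccbab')
  8 → (17, 'acccbab')
  9 → (23, 'b')
  10 → (21, 'bab')
  11 → (16, 'bacccbab')
  12 → (15, 'bbacccbab')
  13 → (14, 'bbbacccbab')
  14 → (10, 'caaabbbacccbab')
  15 → (6, 'caaccaaabbbacccbab')
  16 → (4, 'cacaaccaaabbbacccbab')
  17 → (0, 'cacccacaaccaaabbbacccbab')
  18 → (20, 'cbab')
  19 → (9, 'ccaaabbbacccbab')
  20 → (3, 'ccacaaccaaabbbacccbab')
  21 → (19, 'ccbab')
  22 → (2, 'cccacaaccaaabbbacccbab')
  23 → (18, 'cccbab')

SA = [11, 12, 7, 22, 13, 5, 8, 1, 17, 23, 21, 16, 15, 14, 10, 6, 4, 0, 20, 9, 3, 19, 2, 18]
i: (SA[i-1],SA[i]) lcp shared
  1: (11,12) 2 'aa'
  2: (12,7) 2 'aa'
  3: (7,22) 1 'a'
  4: (22,13) 2 'ab'
  5: (13,5) 1 'a'
  6: (5,8) 2 'ac'
  7: (8,1) 3 'acc'
  8: (1,17) 4 'accc'
  9: (17,23) 0 ''
  10: (23,21) 1 'b'
  11: (21,16) 2 'ba'
  12: (16,15) 1 'b'
  13: (15,14) 2 'bb'
  14: (14,10) 0 ''
  15: (10,6) 3 'caa'
  16: (6,4) 2 'ca'
  17: (4,0) 3 'cac'
  18: (0,20) 1 'c'
  19: (20,9) 1 'c'
  20: (9,3) 3 'cca'
  21: (3,19) 2 'cc'
  22: (19,2) 2 'cc'
  23: (2,18) 3 'ccc'

n(n+1)/2 = 24·25/2 = 300
Σ LCP = 0 + 2 + 2 + 1 + 2 + 1 + 2 + 3 + 4 + 0 + 1 + 2 + 1 + 2 + 0 + 3 + 2 + 3 + 1 + 1 + 3 + 2 + 2 + 3 = 43
distinct = 300 − 43 = 257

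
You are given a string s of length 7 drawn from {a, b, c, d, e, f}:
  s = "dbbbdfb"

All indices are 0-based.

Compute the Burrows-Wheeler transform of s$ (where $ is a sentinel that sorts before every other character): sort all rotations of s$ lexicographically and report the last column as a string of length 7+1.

rank  rotation  last
    0  $dbbbdfb  b
    1  b$dbbbdf  f
    2  bbbdfb$d  d
    3  bbdfb$db  b
    4  bdfb$dbb  b
    5  dbbbdfb$  $
    6  dfb$dbbb  b
    7  fb$dbbbd  d

bfdbb$bd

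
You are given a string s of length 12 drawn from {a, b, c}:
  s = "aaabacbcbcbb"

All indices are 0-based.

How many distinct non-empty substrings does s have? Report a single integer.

rank | idx | suffix
   0 |   0 | aaabacbcbcbb
   1 |   1 | aabacbcbcbb
   2 |   2 | abacbcbcbb
   3 |   4 | acbcbcbb
   4 |  11 | b
   5 |   3 | bacbcbcbb
   6 |  10 | bb
   7 |   8 | bcbb
   8 |   6 | bcbcbb
   9 |   9 | cbb
  10 |   7 | cbcbb
  11 |   5 | cbcbcbb

SA = [0, 1, 2, 4, 11, 3, 10, 8, 6, 9, 7, 5]
i: (SA[i-1],SA[i]) lcp shared
  1: (0,1) 2 'aa'
  2: (1,2) 1 'a'
  3: (2,4) 1 'a'
  4: (4,11) 0 ''
  5: (11,3) 1 'b'
  6: (3,10) 1 'b'
  7: (10,8) 1 'b'
  8: (8,6) 3 'bcb'
  9: (6,9) 0 ''
  10: (9,7) 2 'cb'
  11: (7,5) 4 'cbcb'

n(n+1)/2 = 12·13/2 = 78
Σ LCP = 0 + 2 + 1 + 1 + 0 + 1 + 1 + 1 + 3 + 0 + 2 + 4 = 16
distinct = 78 − 16 = 62

62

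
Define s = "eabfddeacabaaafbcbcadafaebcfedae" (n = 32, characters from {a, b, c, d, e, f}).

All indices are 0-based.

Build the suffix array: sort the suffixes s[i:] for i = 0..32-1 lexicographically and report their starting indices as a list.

rank→(start, suffix):
  0 → (11, 'aaafbcbcadafaebcfedae')
  1 → (12, 'aafbcbcadafaebcfedae')
  2 → (9, 'abaaafbcbcadafaebcfedae')
  3 → (1, 'abfddeacabaaafbcbcadafaebcfedae')
  4 → (7, 'acabaaafbcbcadafaebcfedae')
  5 → (19, 'adafaebcfedae')
  6 → (30, 'ae')
  7 → (23, 'aebcfedae')
  8 → (21, 'afaebcfedae')
  9 → (13, 'afbcbcadafaebcfedae')
  10 → (10, 'baaafbcbcadafaebcfedae')
  11 → (17, 'bcadafaebcfedae')
  12 → (15, 'bcbcadafaebcfedae')
  13 → (25, 'bcfedae')
  14 → (2, 'bfddeacabaaafbcbcadafaebcfedae')
  15 → (8, 'cabaaafbcbcadafaebcfedae')
  16 → (18, 'cadafaebcfedae')
  17 → (16, 'cbcadafaebcfedae')
  18 → (26, 'cfedae')
  19 → (29, 'dae')
  20 → (20, 'dafaebcfedae')
  21 → (4, 'ddeacabaaafbcbcadafaebcfedae')
  22 → (5, 'deacabaaafbcbcadafaebcfedae')
  23 → (31, 'e')
  24 → (0, 'eabfddeacabaaafbcbcadafaebcfedae')
  25 → (6, 'eacabaaafbcbcadafaebcfedae')
  26 → (24, 'ebcfedae')
  27 → (28, 'edae')
  28 → (22, 'faebcfedae')
  29 → (14, 'fbcbcadafaebcfedae')
  30 → (3, 'fddeacabaaafbcbcadafaebcfedae')
  31 → (27, 'fedae')

[11, 12, 9, 1, 7, 19, 30, 23, 21, 13, 10, 17, 15, 25, 2, 8, 18, 16, 26, 29, 20, 4, 5, 31, 0, 6, 24, 28, 22, 14, 3, 27]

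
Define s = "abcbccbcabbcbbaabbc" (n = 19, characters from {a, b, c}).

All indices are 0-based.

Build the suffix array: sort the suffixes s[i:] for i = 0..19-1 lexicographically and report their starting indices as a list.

sorted suffixes:
  #0 SA[0]=14  'aabbc'
  #1 SA[1]=15  'abbc'
  #2 SA[2]=8  'abbcbbaabbc'
  #3 SA[3]=0  'abcbccbcabbcbbaabbc'
  #4 SA[4]=13  'baabbc'
  #5 SA[5]=12  'bbaabbc'
  #6 SA[6]=16  'bbc'
  #7 SA[7]=9  'bbcbbaabbc'
  #8 SA[8]=17  'bc'
  #9 SA[9]=6  'bcabbcbbaabbc'
  #10 SA[10]=10  'bcbbaabbc'
  #11 SA[11]=1  'bcbccbcabbcbbaabbc'
  #12 SA[12]=3  'bccbcabbcbbaabbc'
  #13 SA[13]=18  'c'
  #14 SA[14]=7  'cabbcbbaabbc'
  #15 SA[15]=11  'cbbaabbc'
  #16 SA[16]=5  'cbcabbcbbaabbc'
  #17 SA[17]=2  'cbccbcabbcbbaabbc'
  #18 SA[18]=4  'ccbcabbcbbaabbc'

[14, 15, 8, 0, 13, 12, 16, 9, 17, 6, 10, 1, 3, 18, 7, 11, 5, 2, 4]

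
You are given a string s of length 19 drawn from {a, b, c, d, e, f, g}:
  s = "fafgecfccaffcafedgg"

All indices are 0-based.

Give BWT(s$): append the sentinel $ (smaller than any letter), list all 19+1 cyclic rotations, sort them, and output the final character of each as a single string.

gccffcfeegf$fcaaagfd

rank  rotation              last
    0  $fafgecfccaffcafedgg  g
    1  afedgg$fafgecfccaffc  c
    2  affcafedgg$fafgecfcc  c
    3  afgecfccaffcafedgg$f  f
    4  cafedgg$fafgecfccaff  f
    5  caffcafedgg$fafgecfc  c
    6  ccaffcafedgg$fafgecf  f
    7  cfccaffcafedgg$fafge  e
    8  dgg$fafgecfccaffcafe  e
    9  ecfccaffcafedgg$fafg  g
   10  edgg$fafgecfccaffcaf  f
   11  fafgecfccaffcafedgg$  $
   12  fcafedgg$fafgecfccaf  f
   13  fccaffcafedgg$fafgec  c
   14  fedgg$fafgecfccaffca  a
   15  ffcafedgg$fafgecfcca  a
   16  fgecfccaffcafedgg$fa  a
   17  g$fafgecfccaffcafedg  g
   18  gecfccaffcafedgg$faf  f
   19  gg$fafgecfccaffcafed  d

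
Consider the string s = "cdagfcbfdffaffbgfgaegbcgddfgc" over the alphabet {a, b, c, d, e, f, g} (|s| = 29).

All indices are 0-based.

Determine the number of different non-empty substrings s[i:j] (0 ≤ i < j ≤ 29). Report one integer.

409

rank→(start, suffix):
  0 → (18, 'aegbcgddfgc')
  1 → (11, 'affbgfgaegbcgddfgc')
  2 → (2, 'agfcbfdffaffbgfgaegbcgddfgc')
  3 → (21, 'bcgddfgc')
  4 → (6, 'bfdffaffbgfgaegbcgddfgc')
  5 → (14, 'bgfgaegbcgddfgc')
  6 → (28, 'c')
  7 → (5, 'cbfdffaffbgfgaegbcgddfgc')
  8 → (0, 'cdagfcbfdffaffbgfgaegbcgddfgc')
  9 → (22, 'cgddfgc')
  10 → (1, 'dagfcbfdffaffbgfgaegbcgddfgc')
  11 → (24, 'ddfgc')
  12 → (8, 'dffaffbgfgaegbcgddfgc')
  13 → (25, 'dfgc')
  14 → (19, 'egbcgddfgc')
  15 → (10, 'faffbgfgaegbcgddfgc')
  16 → (13, 'fbgfgaegbcgddfgc')
  17 → (4, 'fcbfdffaffbgfgaegbcgddfgc')
  18 → (7, 'fdffaffbgfgaegbcgddfgc')
  19 → (9, 'ffaffbgfgaegbcgddfgc')
  20 → (12, 'ffbgfgaegbcgddfgc')
  21 → (16, 'fgaegbcgddfgc')
  22 → (26, 'fgc')
  23 → (17, 'gaegbcgddfgc')
  24 → (20, 'gbcgddfgc')
  25 → (27, 'gc')
  26 → (23, 'gddfgc')
  27 → (3, 'gfcbfdffaffbgfgaegbcgddfgc')
  28 → (15, 'gfgaegbcgddfgc')

SA = [18, 11, 2, 21, 6, 14, 28, 5, 0, 22, 1, 24, 8, 25, 19, 10, 13, 4, 7, 9, 12, 16, 26, 17, 20, 27, 23, 3, 15]
i: (SA[i-1],SA[i]) lcp shared
  1: (18,11) 1 'a'
  2: (11,2) 1 'a'
  3: (2,21) 0 ''
  4: (21,6) 1 'b'
  5: (6,14) 1 'b'
  6: (14,28) 0 ''
  7: (28,5) 1 'c'
  8: (5,0) 1 'c'
  9: (0,22) 1 'c'
  10: (22,1) 0 ''
  11: (1,24) 1 'd'
  12: (24,8) 1 'd'
  13: (8,25) 2 'df'
  14: (25,19) 0 ''
  15: (19,10) 0 ''
  16: (10,13) 1 'f'
  17: (13,4) 1 'f'
  18: (4,7) 1 'f'
  19: (7,9) 1 'f'
  20: (9,12) 2 'ff'
  21: (12,16) 1 'f'
  22: (16,26) 2 'fg'
  23: (26,17) 0 ''
  24: (17,20) 1 'g'
  25: (20,27) 1 'g'
  26: (27,23) 1 'g'
  27: (23,3) 1 'g'
  28: (3,15) 2 'gf'

n(n+1)/2 = 29·30/2 = 435
Σ LCP = 0 + 1 + 1 + 0 + 1 + 1 + 0 + 1 + 1 + 1 + 0 + 1 + 1 + 2 + 0 + 0 + 1 + 1 + 1 + 1 + 2 + 1 + 2 + 0 + 1 + 1 + 1 + 1 + 2 = 26
distinct = 435 − 26 = 409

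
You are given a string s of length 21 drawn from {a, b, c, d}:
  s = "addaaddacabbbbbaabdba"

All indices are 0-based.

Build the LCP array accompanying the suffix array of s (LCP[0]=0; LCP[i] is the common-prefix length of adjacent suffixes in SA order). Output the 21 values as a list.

[0, 1, 2, 1, 2, 1, 1, 4, 0, 2, 1, 2, 3, 4, 1, 0, 0, 2, 1, 1, 3]

rank→(start, suffix):
  0 → (20, 'a')
  1 → (15, 'aabdba')
  2 → (3, 'aaddacabbbbbaabdba')
  3 → (9, 'abbbbbaabdba')
  4 → (16, 'abdba')
  5 → (7, 'acabbbbbaabdba')
  6 → (0, 'addaaddacabbbbbaabdba')
  7 → (4, 'addacabbbbbaabdba')
  8 → (19, 'ba')
  9 → (14, 'baabdba')
  10 → (13, 'bbaabdba')
  11 → (12, 'bbbaabdba')
  12 → (11, 'bbbbaabdba')
  13 → (10, 'bbbbbaabdba')
  14 → (17, 'bdba')
  15 → (8, 'cabbbbbaabdba')
  16 → (2, 'daaddacabbbbbaabdba')
  17 → (6, 'dacabbbbbaabdba')
  18 → (18, 'dba')
  19 → (1, 'ddaaddacabbbbbaabdba')
  20 → (5, 'ddacabbbbbaabdba')

SA = [20, 15, 3, 9, 16, 7, 0, 4, 19, 14, 13, 12, 11, 10, 17, 8, 2, 6, 18, 1, 5]
rank  pair      lcp
   1  s[20:],s[15:]  1  'a'
   2  s[15:],s[3:]  2  'aa'
   3  s[3:],s[9:]  1  'a'
   4  s[9:],s[16:]  2  'ab'
   5  s[16:],s[7:]  1  'a'
   6  s[7:],s[0:]  1  'a'
   7  s[0:],s[4:]  4  'adda'
   8  s[4:],s[19:]  0  ''
   9  s[19:],s[14:]  2  'ba'
  10  s[14:],s[13:]  1  'b'
  11  s[13:],s[12:]  2  'bb'
  12  s[12:],s[11:]  3  'bbb'
  13  s[11:],s[10:]  4  'bbbb'
  14  s[10:],s[17:]  1  'b'
  15  s[17:],s[8:]  0  ''
  16  s[8:],s[2:]  0  ''
  17  s[2:],s[6:]  2  'da'
  18  s[6:],s[18:]  1  'd'
  19  s[18:],s[1:]  1  'd'
  20  s[1:],s[5:]  3  'dda'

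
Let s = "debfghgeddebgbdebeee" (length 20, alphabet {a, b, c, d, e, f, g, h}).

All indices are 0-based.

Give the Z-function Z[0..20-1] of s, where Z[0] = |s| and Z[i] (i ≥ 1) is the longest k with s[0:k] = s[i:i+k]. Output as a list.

[20, 0, 0, 0, 0, 0, 0, 0, 1, 3, 0, 0, 0, 0, 3, 0, 0, 0, 0, 0]

Z[0]=20
i=1: i≥r, start 0; Z[1]=0
i=2: i≥r, start 0; Z[2]=0
i=3: i≥r, start 0; Z[3]=0
i=4: i≥r, start 0; Z[4]=0
i=5: i≥r, start 0; Z[5]=0
i=6: i≥r, start 0; Z[6]=0
i=7: i≥r, start 0; Z[7]=0
i=8: i≥r, start 0; Z[8]=1 scan→box=[8,9)
i=9: i≥r, start 0; Z[9]=3 scan→box=[9,12)
i=10: min(r-i=2, Z[1]=0)=0; Z[10]=0
i=11: min(r-i=1, Z[2]=0)=0; Z[11]=0
i=12: i≥r, start 0; Z[12]=0
i=13: i≥r, start 0; Z[13]=0
i=14: i≥r, start 0; Z[14]=3 scan→box=[14,17)
i=15: min(r-i=2, Z[1]=0)=0; Z[15]=0
i=16: min(r-i=1, Z[2]=0)=0; Z[16]=0
i=17: i≥r, start 0; Z[17]=0
i=18: i≥r, start 0; Z[18]=0
i=19: i≥r, start 0; Z[19]=0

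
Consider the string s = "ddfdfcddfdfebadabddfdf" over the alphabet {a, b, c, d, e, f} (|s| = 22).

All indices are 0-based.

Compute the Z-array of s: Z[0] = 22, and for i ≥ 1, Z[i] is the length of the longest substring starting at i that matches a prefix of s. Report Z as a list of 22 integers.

[22, 1, 0, 1, 0, 0, 5, 1, 0, 1, 0, 0, 0, 0, 1, 0, 0, 5, 1, 0, 1, 0]

Z[0]=22
i=1: outside box; Z[1]=1 grow→box=[1,2)
i=2: outside box; Z[2]=0
i=3: outside box; Z[3]=1 grow→box=[3,4)
i=4: outside box; Z[4]=0
i=5: outside box; Z[5]=0
i=6: outside box; Z[6]=5 grow→box=[6,11)
i=7: min(r-i=4, Z[1]=1)=1; Z[7]=1
i=8: min(r-i=3, Z[2]=0)=0; Z[8]=0
i=9: min(r-i=2, Z[3]=1)=1; Z[9]=1
i=10: min(r-i=1, Z[4]=0)=0; Z[10]=0
i=11: outside box; Z[11]=0
i=12: outside box; Z[12]=0
i=13: outside box; Z[13]=0
i=14: outside box; Z[14]=1 grow→box=[14,15)
i=15: outside box; Z[15]=0
i=16: outside box; Z[16]=0
i=17: outside box; Z[17]=5 grow→box=[17,22)
i=18: min(r-i=4, Z[1]=1)=1; Z[18]=1
i=19: min(r-i=3, Z[2]=0)=0; Z[19]=0
i=20: min(r-i=2, Z[3]=1)=1; Z[20]=1
i=21: min(r-i=1, Z[4]=0)=0; Z[21]=0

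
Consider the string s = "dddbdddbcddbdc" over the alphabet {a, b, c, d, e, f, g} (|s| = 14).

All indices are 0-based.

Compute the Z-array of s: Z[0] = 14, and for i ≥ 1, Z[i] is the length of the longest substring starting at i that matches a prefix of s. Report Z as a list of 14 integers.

Z[0]=14
i=1: fresh scan; Z[1]=2 extend→box=[1,3)
i=2: min(r-i=1, Z[1]=2)=1; Z[2]=1
i=3: fresh scan; Z[3]=0
i=4: fresh scan; Z[4]=4 extend→box=[4,8)
i=5: min(r-i=3, Z[1]=2)=2; Z[5]=2
i=6: min(r-i=2, Z[2]=1)=1; Z[6]=1
i=7: min(r-i=1, Z[3]=0)=0; Z[7]=0
i=8: fresh scan; Z[8]=0
i=9: fresh scan; Z[9]=2 extend→box=[9,11)
i=10: min(r-i=1, Z[1]=2)=1; Z[10]=1
i=11: fresh scan; Z[11]=0
i=12: fresh scan; Z[12]=1 extend→box=[12,13)
i=13: fresh scan; Z[13]=0

[14, 2, 1, 0, 4, 2, 1, 0, 0, 2, 1, 0, 1, 0]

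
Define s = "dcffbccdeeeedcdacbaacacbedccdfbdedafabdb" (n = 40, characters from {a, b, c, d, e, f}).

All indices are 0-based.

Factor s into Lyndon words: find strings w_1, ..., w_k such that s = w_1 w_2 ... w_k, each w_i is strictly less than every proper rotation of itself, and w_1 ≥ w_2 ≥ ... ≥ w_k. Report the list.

emit factor 1: 'd' (i=0, period=1)
emit factor 2: 'cff' (i=1, period=3)
emit factor 3: 'bccdeeeedcd' (i=4, period=11)
emit factor 4: 'acb' (i=15, period=3)
emit factor 5: 'aacacbedccdfbdedafabdb' (i=18, period=22)

["d", "cff", "bccdeeeedcd", "acb", "aacacbedccdfbdedafabdb"]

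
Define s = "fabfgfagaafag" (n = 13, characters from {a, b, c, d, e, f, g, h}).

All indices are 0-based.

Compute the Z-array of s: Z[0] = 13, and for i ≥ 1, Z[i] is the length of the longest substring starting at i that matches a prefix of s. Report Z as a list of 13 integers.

Z[0]=13
i=1: outside box; Z[1]=0
i=2: outside box; Z[2]=0
i=3: outside box; Z[3]=1 grow→box=[3,4)
i=4: outside box; Z[4]=0
i=5: outside box; Z[5]=2 grow→box=[5,7)
i=6: min(r-i=1, Z[1]=0)=0; Z[6]=0
i=7: outside box; Z[7]=0
i=8: outside box; Z[8]=0
i=9: outside box; Z[9]=0
i=10: outside box; Z[10]=2 grow→box=[10,12)
i=11: min(r-i=1, Z[1]=0)=0; Z[11]=0
i=12: outside box; Z[12]=0

[13, 0, 0, 1, 0, 2, 0, 0, 0, 0, 2, 0, 0]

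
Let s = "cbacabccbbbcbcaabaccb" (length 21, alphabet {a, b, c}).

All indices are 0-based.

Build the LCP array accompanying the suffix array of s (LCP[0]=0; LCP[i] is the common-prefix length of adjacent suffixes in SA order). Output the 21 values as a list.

rank | idx | suffix
   0 |  14 | aabaccb
   1 |  15 | abaccb
   2 |   4 | abccbbbcbcaabaccb
   3 |   2 | acabccbbbcbcaabaccb
   4 |  17 | accb
   5 |  20 | b
   6 |   1 | bacabccbbbcbcaabaccb
   7 |  16 | baccb
   8 |   8 | bbbcbcaabaccb
   9 |   9 | bbcbcaabaccb
  10 |  12 | bcaabaccb
  11 |  10 | bcbcaabaccb
  12 |   5 | bccbbbcbcaabaccb
  13 |  13 | caabaccb
  14 |   3 | cabccbbbcbcaabaccb
  15 |  19 | cb
  16 |   0 | cbacabccbbbcbcaabaccb
  17 |   7 | cbbbcbcaabaccb
  18 |  11 | cbcaabaccb
  19 |  18 | ccb
  20 |   6 | ccbbbcbcaabaccb

SA = [14, 15, 4, 2, 17, 20, 1, 16, 8, 9, 12, 10, 5, 13, 3, 19, 0, 7, 11, 18, 6]
i: (SA[i-1],SA[i]) lcp shared
  1: (14,15) 1 'a'
  2: (15,4) 2 'ab'
  3: (4,2) 1 'a'
  4: (2,17) 2 'ac'
  5: (17,20) 0 ''
  6: (20,1) 1 'b'
  7: (1,16) 3 'bac'
  8: (16,8) 1 'b'
  9: (8,9) 2 'bb'
  10: (9,12) 1 'b'
  11: (12,10) 2 'bc'
  12: (10,5) 2 'bc'
  13: (5,13) 0 ''
  14: (13,3) 2 'ca'
  15: (3,19) 1 'c'
  16: (19,0) 2 'cb'
  17: (0,7) 2 'cb'
  18: (7,11) 2 'cb'
  19: (11,18) 1 'c'
  20: (18,6) 3 'ccb'

[0, 1, 2, 1, 2, 0, 1, 3, 1, 2, 1, 2, 2, 0, 2, 1, 2, 2, 2, 1, 3]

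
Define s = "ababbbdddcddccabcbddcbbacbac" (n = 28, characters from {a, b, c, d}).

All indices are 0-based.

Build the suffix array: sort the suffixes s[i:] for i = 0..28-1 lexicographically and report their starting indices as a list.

rank→(start, suffix):
  0 → (0, 'ababbbdddcddccabcbddcbbacbac')
  1 → (2, 'abbbdddcddccabcbddcbbacbac')
  2 → (14, 'abcbddcbbacbac')
  3 → (26, 'ac')
  4 → (23, 'acbac')
  5 → (1, 'babbbdddcddccabcbddcbbacbac')
  6 → (25, 'bac')
  7 → (22, 'bacbac')
  8 → (21, 'bbacbac')
  9 → (3, 'bbbdddcddccabcbddcbbacbac')
  10 → (4, 'bbdddcddccabcbddcbbacbac')
  11 → (15, 'bcbddcbbacbac')
  12 → (17, 'bddcbbacbac')
  13 → (5, 'bdddcddccabcbddcbbacbac')
  14 → (27, 'c')
  15 → (13, 'cabcbddcbbacbac')
  16 → (24, 'cbac')
  17 → (20, 'cbbacbac')
  18 → (16, 'cbddcbbacbac')
  19 → (12, 'ccabcbddcbbacbac')
  20 → (9, 'cddccabcbddcbbacbac')
  21 → (19, 'dcbbacbac')
  22 → (11, 'dccabcbddcbbacbac')
  23 → (8, 'dcddccabcbddcbbacbac')
  24 → (18, 'ddcbbacbac')
  25 → (10, 'ddccabcbddcbbacbac')
  26 → (7, 'ddcddccabcbddcbbacbac')
  27 → (6, 'dddcddccabcbddcbbacbac')

[0, 2, 14, 26, 23, 1, 25, 22, 21, 3, 4, 15, 17, 5, 27, 13, 24, 20, 16, 12, 9, 19, 11, 8, 18, 10, 7, 6]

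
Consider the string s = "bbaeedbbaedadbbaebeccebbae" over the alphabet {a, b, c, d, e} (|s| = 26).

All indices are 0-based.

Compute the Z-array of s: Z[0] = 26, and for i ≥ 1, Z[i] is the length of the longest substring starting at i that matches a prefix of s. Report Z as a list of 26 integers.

Z[0]=26
i=1: outside box; Z[1]=1 scan→box=[1,2)
i=2: outside box; Z[2]=0
i=3: outside box; Z[3]=0
i=4: outside box; Z[4]=0
i=5: outside box; Z[5]=0
i=6: outside box; Z[6]=4 scan→box=[6,10)
i=7: min(r-i=3, Z[1]=1)=1; Z[7]=1
i=8: min(r-i=2, Z[2]=0)=0; Z[8]=0
i=9: min(r-i=1, Z[3]=0)=0; Z[9]=0
i=10: outside box; Z[10]=0
i=11: outside box; Z[11]=0
i=12: outside box; Z[12]=0
i=13: outside box; Z[13]=4 scan→box=[13,17)
i=14: min(r-i=3, Z[1]=1)=1; Z[14]=1
i=15: min(r-i=2, Z[2]=0)=0; Z[15]=0
i=16: min(r-i=1, Z[3]=0)=0; Z[16]=0
i=17: outside box; Z[17]=1 scan→box=[17,18)
i=18: outside box; Z[18]=0
i=19: outside box; Z[19]=0
i=20: outside box; Z[20]=0
i=21: outside box; Z[21]=0
i=22: outside box; Z[22]=4 scan→box=[22,26)
i=23: min(r-i=3, Z[1]=1)=1; Z[23]=1
i=24: min(r-i=2, Z[2]=0)=0; Z[24]=0
i=25: min(r-i=1, Z[3]=0)=0; Z[25]=0

[26, 1, 0, 0, 0, 0, 4, 1, 0, 0, 0, 0, 0, 4, 1, 0, 0, 1, 0, 0, 0, 0, 4, 1, 0, 0]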